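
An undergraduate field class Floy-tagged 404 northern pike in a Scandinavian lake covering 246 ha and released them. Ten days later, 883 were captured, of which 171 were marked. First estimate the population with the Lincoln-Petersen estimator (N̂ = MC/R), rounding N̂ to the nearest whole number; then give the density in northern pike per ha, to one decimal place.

N̂ = 404·883/171 = 356732/171 ≈ 2086.2 → 2086
Density = N̂ / area = 2086 / 246 ≈ 8.48 → 8.5 per ha

density ≈ 8.5 northern pike per ha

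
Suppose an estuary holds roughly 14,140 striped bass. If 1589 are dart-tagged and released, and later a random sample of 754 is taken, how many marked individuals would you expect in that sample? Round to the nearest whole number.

Expected recaptures E[R] = M·C / N.
E[R] = 1589 × 754 / 14140 = 1198106 / 14140 ≈ 84.7 → 85

expected recaptures ≈ 85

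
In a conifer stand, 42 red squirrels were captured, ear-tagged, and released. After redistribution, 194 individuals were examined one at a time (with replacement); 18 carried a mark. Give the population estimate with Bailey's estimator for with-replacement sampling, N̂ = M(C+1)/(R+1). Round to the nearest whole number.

N̂ = 42·(194+1)/(18+1) = 42·195/19 = 8190/19 ≈ 431.1 → 431

N ≈ 431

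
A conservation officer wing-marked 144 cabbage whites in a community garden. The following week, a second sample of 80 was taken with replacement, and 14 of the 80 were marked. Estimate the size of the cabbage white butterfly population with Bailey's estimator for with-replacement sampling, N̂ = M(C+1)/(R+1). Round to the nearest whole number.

N̂ = 144·(80+1)/(14+1) = 144·81/15 = 11664/15 ≈ 777.6 → 778

N ≈ 778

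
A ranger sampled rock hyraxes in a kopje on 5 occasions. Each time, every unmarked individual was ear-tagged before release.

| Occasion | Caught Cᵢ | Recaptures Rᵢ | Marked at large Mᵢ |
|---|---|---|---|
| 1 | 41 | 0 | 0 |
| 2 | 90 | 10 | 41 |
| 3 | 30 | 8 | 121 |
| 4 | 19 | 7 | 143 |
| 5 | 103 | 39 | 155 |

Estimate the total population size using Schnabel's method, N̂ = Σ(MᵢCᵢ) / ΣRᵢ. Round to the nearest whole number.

N ≈ 406

Σ MᵢCᵢ = 0·41 + 41·90 + 121·30 + 143·19 + 155·103 = 0 + 3690 + 3630 + 2717 + 15965 = 26002
Σ Rᵢ = 0 + 10 + 8 + 7 + 39 = 64
N̂ = 26002 / 64 ≈ 406.3 → 406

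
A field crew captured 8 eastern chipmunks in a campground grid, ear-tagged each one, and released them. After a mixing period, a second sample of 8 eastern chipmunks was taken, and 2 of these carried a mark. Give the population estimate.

N = 32

The marked fraction in the recapture sample should equal the marked fraction in the population: 2/8 = 8/N.
N = (8 × 8) / 2 = 64 / 2 = 32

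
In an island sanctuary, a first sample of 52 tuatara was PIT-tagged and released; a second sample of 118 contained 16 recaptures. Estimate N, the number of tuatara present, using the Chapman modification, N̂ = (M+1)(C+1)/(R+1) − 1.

N̂ = (52+1)(118+1)/(16+1) − 1 = 53·119/17 − 1
= 6307/17 − 1 = 371 − 1 = 370

N = 370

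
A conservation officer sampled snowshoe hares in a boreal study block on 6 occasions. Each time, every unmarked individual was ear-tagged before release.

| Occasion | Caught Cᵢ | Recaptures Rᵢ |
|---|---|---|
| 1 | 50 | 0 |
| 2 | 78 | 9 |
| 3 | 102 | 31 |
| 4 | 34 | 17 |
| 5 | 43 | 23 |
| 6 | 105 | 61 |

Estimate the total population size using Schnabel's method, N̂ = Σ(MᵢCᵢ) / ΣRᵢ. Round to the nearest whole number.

Marked at large before each occasion: Mᵢ = Σⱼ<ᵢ (Cⱼ − Rⱼ) → M1=0, M2=50, M3=119, M4=190, M5=207, M6=227
Σ MᵢCᵢ = 0·50 + 50·78 + 119·102 + 190·34 + 207·43 + 227·105 = 0 + 3900 + 12138 + 6460 + 8901 + 23835 = 55234
Σ Rᵢ = 0 + 9 + 31 + 17 + 23 + 61 = 141
N̂ = 55234 / 141 ≈ 391.7 → 392

N ≈ 392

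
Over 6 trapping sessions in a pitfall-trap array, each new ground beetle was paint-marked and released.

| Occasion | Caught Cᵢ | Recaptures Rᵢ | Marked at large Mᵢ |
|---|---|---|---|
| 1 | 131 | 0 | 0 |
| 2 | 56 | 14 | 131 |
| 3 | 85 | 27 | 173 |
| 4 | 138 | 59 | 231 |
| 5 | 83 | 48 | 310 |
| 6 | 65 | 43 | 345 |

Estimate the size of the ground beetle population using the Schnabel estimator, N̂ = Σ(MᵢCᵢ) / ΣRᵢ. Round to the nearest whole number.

Σ MᵢCᵢ = 0·131 + 131·56 + 173·85 + 231·138 + 310·83 + 345·65 = 0 + 7336 + 14705 + 31878 + 25730 + 22425 = 102074
Σ Rᵢ = 0 + 14 + 27 + 59 + 48 + 43 = 191
N̂ = 102074 / 191 ≈ 534.4 → 534

N ≈ 534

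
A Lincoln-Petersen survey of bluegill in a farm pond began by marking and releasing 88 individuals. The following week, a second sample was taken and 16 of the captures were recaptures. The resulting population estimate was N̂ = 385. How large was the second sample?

C = 70

From N = M·C/R: C = N·R / M = 385·16 / 88 = 6160 / 88 = 70.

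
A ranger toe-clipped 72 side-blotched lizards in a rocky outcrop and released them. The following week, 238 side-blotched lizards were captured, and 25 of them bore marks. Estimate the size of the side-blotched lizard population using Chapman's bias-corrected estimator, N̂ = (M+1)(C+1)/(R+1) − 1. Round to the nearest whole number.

N ≈ 670

N̂ = (72+1)(238+1)/(25+1) − 1 = 73·239/26 − 1
= 17447/26 − 1 ≈ 671.0 − 1 ≈ 670.0 → 670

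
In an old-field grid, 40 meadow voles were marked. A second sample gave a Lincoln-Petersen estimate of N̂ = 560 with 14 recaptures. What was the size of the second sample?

From N = M·C/R: C = N·R / M = 560·14 / 40 = 7840 / 40 = 196.

C = 196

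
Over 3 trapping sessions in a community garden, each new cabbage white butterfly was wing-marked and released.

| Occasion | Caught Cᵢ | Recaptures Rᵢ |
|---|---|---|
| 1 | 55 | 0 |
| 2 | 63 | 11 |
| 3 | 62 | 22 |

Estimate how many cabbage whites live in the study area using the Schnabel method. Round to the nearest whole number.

N ≈ 306

Marked at large before each occasion: Mᵢ = Σⱼ<ᵢ (Cⱼ − Rⱼ) → M1=0, M2=55, M3=107
Σ MᵢCᵢ = 0·55 + 55·63 + 107·62 = 0 + 3465 + 6634 = 10099
Σ Rᵢ = 0 + 11 + 22 = 33
N̂ = 10099 / 33 ≈ 306.0 → 306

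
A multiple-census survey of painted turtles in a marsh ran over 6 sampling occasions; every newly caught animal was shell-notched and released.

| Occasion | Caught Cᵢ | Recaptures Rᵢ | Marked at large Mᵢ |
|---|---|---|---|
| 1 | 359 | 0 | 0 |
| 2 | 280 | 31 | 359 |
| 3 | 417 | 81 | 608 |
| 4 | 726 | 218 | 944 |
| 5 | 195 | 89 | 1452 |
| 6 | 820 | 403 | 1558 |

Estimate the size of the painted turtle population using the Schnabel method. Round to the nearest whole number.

Σ MᵢCᵢ = 0·359 + 359·280 + 608·417 + 944·726 + 1452·195 + 1558·820 = 0 + 100520 + 253536 + 685344 + 283140 + 1277560 = 2600100
Σ Rᵢ = 0 + 31 + 81 + 218 + 89 + 403 = 822
N̂ = 2600100 / 822 ≈ 3163.1 → 3163

N ≈ 3163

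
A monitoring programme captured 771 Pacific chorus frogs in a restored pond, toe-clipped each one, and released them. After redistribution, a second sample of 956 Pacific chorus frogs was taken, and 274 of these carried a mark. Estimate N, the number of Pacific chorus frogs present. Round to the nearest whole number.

N ≈ 2690

Lincoln-Petersen assumes M/N = R/C, so N = M·C / R.
N = (771 × 956) / 274 = 737076 / 274 ≈ 2690.1 → 2690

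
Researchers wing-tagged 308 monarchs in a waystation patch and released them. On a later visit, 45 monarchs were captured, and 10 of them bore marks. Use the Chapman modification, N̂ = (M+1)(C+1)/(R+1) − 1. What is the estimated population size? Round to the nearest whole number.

N̂ = (308+1)(45+1)/(10+1) − 1 = 309·46/11 − 1
= 14214/11 − 1 ≈ 1292.2 − 1 ≈ 1291.2 → 1291

N ≈ 1291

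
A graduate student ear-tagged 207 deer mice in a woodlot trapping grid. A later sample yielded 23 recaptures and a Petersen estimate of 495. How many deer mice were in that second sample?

From N = M·C/R: C = N·R / M = 495·23 / 207 = 11385 / 207 = 55.

C = 55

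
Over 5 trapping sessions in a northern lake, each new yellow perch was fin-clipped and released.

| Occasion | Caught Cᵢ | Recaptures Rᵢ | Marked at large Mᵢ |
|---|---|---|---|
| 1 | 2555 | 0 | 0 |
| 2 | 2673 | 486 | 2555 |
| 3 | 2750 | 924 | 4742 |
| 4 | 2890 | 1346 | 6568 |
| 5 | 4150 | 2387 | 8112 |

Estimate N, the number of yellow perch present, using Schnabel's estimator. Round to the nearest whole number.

N ≈ 14,100

Σ MᵢCᵢ = 0·2555 + 2555·2673 + 4742·2750 + 6568·2890 + 8112·4150 = 0 + 6829515 + 13040500 + 18981520 + 33664800 = 72516335
Σ Rᵢ = 0 + 486 + 924 + 1346 + 2387 = 5143
N̂ = 72516335 / 5143 ≈ 14100.0 → 14100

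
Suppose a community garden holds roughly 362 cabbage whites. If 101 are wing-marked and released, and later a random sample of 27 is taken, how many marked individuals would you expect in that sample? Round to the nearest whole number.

Expected recaptures E[R] = M·C / N.
E[R] = 101 × 27 / 362 = 2727 / 362 ≈ 7.5 → 8

expected recaptures ≈ 8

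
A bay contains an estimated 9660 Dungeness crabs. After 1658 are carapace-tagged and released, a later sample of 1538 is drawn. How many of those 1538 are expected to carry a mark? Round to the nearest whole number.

expected recaptures ≈ 264

Expected recaptures E[R] = M·C / N.
E[R] = 1658 × 1538 / 9660 = 2550004 / 9660 ≈ 264.0 → 264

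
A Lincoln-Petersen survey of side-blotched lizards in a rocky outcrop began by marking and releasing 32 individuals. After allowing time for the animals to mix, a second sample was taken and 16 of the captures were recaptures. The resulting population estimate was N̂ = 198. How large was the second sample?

C = 99

From N = M·C/R: C = N·R / M = 198·16 / 32 = 3168 / 32 = 99.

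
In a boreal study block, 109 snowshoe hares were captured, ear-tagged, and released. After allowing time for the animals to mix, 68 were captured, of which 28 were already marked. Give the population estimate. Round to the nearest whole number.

N = (109 × 68) / 28 = 7412 / 28 ≈ 264.7 → 265

N ≈ 265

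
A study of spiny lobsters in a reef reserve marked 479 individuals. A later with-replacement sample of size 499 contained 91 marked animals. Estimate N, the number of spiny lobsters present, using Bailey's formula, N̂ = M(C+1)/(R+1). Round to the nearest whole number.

N ≈ 2603

N̂ = 479·(499+1)/(91+1) = 479·500/92 = 239500/92 ≈ 2603.3 → 2603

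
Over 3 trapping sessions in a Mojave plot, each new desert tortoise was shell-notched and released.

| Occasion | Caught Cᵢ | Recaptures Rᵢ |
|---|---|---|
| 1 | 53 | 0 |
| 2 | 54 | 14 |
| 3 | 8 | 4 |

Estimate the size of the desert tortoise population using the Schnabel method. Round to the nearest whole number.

Marked at large before each occasion: Mᵢ = Σⱼ<ᵢ (Cⱼ − Rⱼ) → M1=0, M2=53, M3=93
Σ MᵢCᵢ = 0·53 + 53·54 + 93·8 = 0 + 2862 + 744 = 3606
Σ Rᵢ = 0 + 14 + 4 = 18
N̂ = 3606 / 18 ≈ 200.3 → 200

N ≈ 200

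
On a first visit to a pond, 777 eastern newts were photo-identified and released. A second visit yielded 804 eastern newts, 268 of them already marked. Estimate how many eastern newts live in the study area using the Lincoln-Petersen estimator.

The marked fraction in the recapture sample should equal the marked fraction in the population: 268/804 = 777/N.
N = (777 × 804) / 268 = 624708 / 268 = 2331

N = 2331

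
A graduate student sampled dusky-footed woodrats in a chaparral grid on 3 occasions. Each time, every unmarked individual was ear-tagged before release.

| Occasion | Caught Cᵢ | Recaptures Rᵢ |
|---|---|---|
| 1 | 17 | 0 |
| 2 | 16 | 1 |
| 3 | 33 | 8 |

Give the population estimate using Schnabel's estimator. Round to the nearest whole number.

N ≈ 148

Marked at large before each occasion: Mᵢ = Σⱼ<ᵢ (Cⱼ − Rⱼ) → M1=0, M2=17, M3=32
Σ MᵢCᵢ = 0·17 + 17·16 + 32·33 = 0 + 272 + 1056 = 1328
Σ Rᵢ = 0 + 1 + 8 = 9
N̂ = 1328 / 9 ≈ 147.6 → 148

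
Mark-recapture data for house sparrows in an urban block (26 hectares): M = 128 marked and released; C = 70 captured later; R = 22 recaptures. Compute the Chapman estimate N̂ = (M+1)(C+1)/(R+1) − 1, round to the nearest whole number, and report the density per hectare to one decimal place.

density ≈ 15.3 house sparrows per hectare

N̂ = 129·71/23 − 1 = 9159/23 − 1 ≈ 397.2 → 397
Density = N̂ / area = 397 / 26 ≈ 15.27 → 15.3 per hectare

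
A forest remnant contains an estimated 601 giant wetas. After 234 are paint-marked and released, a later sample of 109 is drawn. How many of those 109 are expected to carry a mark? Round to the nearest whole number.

expected recaptures ≈ 42

The marked fraction of the population is 234/601, so in a sample of 109 expect C·(M/N) marked.
E[R] = 234 × 109 / 601 = 25506 / 601 ≈ 42.4 → 42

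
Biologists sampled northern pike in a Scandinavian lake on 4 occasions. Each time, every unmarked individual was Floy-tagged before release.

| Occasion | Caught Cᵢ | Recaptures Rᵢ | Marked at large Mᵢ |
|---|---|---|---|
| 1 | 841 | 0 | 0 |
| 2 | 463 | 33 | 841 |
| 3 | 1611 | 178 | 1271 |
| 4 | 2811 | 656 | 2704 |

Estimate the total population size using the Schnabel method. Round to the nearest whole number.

N ≈ 11,578

Σ MᵢCᵢ = 0·841 + 841·463 + 1271·1611 + 2704·2811 = 0 + 389383 + 2047581 + 7600944 = 10037908
Σ Rᵢ = 0 + 33 + 178 + 656 = 867
N̂ = 10037908 / 867 ≈ 11577.7 → 11578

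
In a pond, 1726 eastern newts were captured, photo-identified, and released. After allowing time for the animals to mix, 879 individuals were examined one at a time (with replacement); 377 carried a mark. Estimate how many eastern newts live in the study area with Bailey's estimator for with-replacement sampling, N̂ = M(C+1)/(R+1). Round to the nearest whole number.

N ≈ 4018

N̂ = 1726·(879+1)/(377+1) = 1726·880/378 = 1518880/378 ≈ 4018.2 → 4018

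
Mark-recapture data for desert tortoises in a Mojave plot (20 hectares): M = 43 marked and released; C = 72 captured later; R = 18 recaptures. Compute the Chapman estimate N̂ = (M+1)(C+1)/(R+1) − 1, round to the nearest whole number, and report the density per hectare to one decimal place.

density ≈ 8.4 desert tortoises per hectare

N̂ = 44·73/19 − 1 = 3212/19 − 1 ≈ 168.1 → 168
Density = N̂ / area = 168 / 20 ≈ 8.40 → 8.4 per hectare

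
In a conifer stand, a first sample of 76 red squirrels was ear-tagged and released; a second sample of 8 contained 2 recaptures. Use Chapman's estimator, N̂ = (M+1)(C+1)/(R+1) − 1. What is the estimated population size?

N̂ = (76+1)(8+1)/(2+1) − 1 = 77·9/3 − 1
= 693/3 − 1 = 231 − 1 = 230

N = 230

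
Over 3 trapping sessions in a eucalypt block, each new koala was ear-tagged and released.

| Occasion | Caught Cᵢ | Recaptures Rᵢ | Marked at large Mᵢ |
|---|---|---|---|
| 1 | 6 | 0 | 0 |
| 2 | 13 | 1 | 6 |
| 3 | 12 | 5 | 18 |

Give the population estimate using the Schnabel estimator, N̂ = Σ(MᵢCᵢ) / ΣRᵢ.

N = 49

Σ MᵢCᵢ = 0·6 + 6·13 + 18·12 = 0 + 78 + 216 = 294
Σ Rᵢ = 0 + 1 + 5 = 6
N̂ = 294 / 6 = 49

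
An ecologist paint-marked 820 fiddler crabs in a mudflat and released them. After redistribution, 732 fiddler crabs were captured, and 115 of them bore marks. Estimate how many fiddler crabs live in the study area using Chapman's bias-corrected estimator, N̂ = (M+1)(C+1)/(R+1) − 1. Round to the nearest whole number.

N̂ = (820+1)(732+1)/(115+1) − 1 = 821·733/116 − 1
= 601793/116 − 1 ≈ 5187.9 − 1 ≈ 5186.9 → 5187

N ≈ 5187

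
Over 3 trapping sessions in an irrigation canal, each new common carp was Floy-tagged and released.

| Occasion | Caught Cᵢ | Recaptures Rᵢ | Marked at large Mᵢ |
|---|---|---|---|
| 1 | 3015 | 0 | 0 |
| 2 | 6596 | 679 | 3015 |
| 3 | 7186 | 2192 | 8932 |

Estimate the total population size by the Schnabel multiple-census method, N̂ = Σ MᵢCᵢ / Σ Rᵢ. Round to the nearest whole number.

N ≈ 29,283

Σ MᵢCᵢ = 0·3015 + 3015·6596 + 8932·7186 = 0 + 19886940 + 64185352 = 84072292
Σ Rᵢ = 0 + 679 + 2192 = 2871
N̂ = 84072292 / 2871 ≈ 29283.3 → 29283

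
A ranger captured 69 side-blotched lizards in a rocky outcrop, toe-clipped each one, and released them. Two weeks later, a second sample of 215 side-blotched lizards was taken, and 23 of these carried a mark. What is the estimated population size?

The marked fraction in the recapture sample should equal the marked fraction in the population: 23/215 = 69/N.
N = (69 × 215) / 23 = 14835 / 23 = 645

N = 645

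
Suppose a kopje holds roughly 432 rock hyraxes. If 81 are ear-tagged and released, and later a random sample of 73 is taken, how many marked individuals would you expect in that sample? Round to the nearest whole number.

expected recaptures ≈ 14

Expected recaptures E[R] = M·C / N.
E[R] = 81 × 73 / 432 = 5913 / 432 ≈ 13.7 → 14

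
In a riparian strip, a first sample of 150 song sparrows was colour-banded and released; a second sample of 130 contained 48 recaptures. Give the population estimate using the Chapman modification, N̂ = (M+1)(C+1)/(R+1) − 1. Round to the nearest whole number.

N ≈ 403

N̂ = (150+1)(130+1)/(48+1) − 1 = 151·131/49 − 1
= 19781/49 − 1 ≈ 403.7 − 1 ≈ 402.7 → 403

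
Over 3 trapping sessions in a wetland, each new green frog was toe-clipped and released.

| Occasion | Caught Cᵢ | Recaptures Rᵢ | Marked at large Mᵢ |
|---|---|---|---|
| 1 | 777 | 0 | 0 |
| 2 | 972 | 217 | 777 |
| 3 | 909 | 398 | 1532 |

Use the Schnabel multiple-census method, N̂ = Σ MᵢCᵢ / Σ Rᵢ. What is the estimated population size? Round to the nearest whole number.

N ≈ 3492

Σ MᵢCᵢ = 0·777 + 777·972 + 1532·909 = 0 + 755244 + 1392588 = 2147832
Σ Rᵢ = 0 + 217 + 398 = 615
N̂ = 2147832 / 615 ≈ 3492.4 → 3492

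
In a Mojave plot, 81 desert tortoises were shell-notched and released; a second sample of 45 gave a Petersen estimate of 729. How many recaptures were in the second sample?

From N = M·C/R: R = M·C / N = 81·45 / 729 = 3645 / 729 = 5.

R = 5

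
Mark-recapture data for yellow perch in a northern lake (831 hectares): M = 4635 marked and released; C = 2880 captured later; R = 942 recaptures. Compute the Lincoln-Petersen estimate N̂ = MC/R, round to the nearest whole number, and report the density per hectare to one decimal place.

density ≈ 17.1 yellow perch per hectare

N̂ = 4635·2880/942 = 13348800/942 ≈ 14170.7 → 14171
Density = N̂ / area = 14171 / 831 ≈ 17.05 → 17.1 per hectare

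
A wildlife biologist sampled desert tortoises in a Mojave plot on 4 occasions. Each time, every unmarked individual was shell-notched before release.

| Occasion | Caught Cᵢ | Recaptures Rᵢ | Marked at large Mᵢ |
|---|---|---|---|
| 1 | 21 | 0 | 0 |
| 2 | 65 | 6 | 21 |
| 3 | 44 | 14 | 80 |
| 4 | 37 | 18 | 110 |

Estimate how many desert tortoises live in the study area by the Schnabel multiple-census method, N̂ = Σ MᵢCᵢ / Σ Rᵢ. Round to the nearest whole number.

N ≈ 236

Σ MᵢCᵢ = 0·21 + 21·65 + 80·44 + 110·37 = 0 + 1365 + 3520 + 4070 = 8955
Σ Rᵢ = 0 + 6 + 14 + 18 = 38
N̂ = 8955 / 38 ≈ 235.7 → 236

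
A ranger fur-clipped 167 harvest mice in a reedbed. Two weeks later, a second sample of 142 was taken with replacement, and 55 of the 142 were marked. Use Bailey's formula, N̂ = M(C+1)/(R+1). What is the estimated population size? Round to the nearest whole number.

N̂ = 167·(142+1)/(55+1) = 167·143/56 = 23881/56 ≈ 426.4 → 426

N ≈ 426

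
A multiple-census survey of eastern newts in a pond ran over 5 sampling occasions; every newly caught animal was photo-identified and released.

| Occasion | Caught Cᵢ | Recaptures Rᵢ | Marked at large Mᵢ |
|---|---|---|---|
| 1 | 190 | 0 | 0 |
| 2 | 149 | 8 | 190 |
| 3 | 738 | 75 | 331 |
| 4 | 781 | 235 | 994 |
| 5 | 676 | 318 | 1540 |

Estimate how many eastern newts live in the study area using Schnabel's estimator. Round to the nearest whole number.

Σ MᵢCᵢ = 0·190 + 190·149 + 331·738 + 994·781 + 1540·676 = 0 + 28310 + 244278 + 776314 + 1041040 = 2089942
Σ Rᵢ = 0 + 8 + 75 + 235 + 318 = 636
N̂ = 2089942 / 636 ≈ 3286.1 → 3286

N ≈ 3286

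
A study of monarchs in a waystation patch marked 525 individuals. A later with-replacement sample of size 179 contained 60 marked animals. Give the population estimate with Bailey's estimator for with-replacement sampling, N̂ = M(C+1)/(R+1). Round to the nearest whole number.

N ≈ 1549

N̂ = 525·(179+1)/(60+1) = 525·180/61 = 94500/61 ≈ 1549.2 → 1549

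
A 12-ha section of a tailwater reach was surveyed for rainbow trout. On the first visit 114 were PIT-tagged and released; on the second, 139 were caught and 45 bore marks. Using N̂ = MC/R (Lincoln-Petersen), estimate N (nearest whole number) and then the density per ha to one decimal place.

density ≈ 29.3 rainbow trout per ha

N̂ = 114·139/45 = 15846/45 ≈ 352.1 → 352
Density = N̂ / area = 352 / 12 ≈ 29.33 → 29.3 per ha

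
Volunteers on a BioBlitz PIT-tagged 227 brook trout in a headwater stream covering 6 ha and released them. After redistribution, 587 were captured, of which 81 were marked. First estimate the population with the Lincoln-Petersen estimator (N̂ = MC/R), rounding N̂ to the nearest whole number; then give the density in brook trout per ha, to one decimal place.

N̂ = 227·587/81 = 133249/81 ≈ 1645.0 → 1645
Density = N̂ / area = 1645 / 6 ≈ 274.17 → 274.2 per ha

density ≈ 274.2 brook trout per ha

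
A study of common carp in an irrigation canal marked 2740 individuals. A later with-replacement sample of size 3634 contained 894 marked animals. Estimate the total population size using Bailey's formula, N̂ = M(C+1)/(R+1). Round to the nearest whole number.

N̂ = 2740·(3634+1)/(894+1) = 2740·3635/895 = 9959900/895 ≈ 11128.4 → 11128

N ≈ 11,128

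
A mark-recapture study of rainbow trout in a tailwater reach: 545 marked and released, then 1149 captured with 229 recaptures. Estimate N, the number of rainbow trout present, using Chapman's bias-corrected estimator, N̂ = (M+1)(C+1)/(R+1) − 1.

N̂ = (545+1)(1149+1)/(229+1) − 1 = 546·1150/230 − 1
= 627900/230 − 1 = 2730 − 1 = 2729

N = 2729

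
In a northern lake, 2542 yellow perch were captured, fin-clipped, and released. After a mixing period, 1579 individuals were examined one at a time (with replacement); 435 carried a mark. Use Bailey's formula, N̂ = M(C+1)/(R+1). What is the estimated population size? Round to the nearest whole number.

N̂ = 2542·(1579+1)/(435+1) = 2542·1580/436 = 4016360/436 ≈ 9211.8 → 9212

N ≈ 9212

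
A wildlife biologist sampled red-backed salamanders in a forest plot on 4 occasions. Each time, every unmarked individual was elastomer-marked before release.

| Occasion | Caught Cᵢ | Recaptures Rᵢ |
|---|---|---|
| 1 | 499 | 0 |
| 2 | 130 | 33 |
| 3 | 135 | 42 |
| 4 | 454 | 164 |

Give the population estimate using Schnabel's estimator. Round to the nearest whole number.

Marked at large before each occasion: Mᵢ = Σⱼ<ᵢ (Cⱼ − Rⱼ) → M1=0, M2=499, M3=596, M4=689
Σ MᵢCᵢ = 0·499 + 499·130 + 596·135 + 689·454 = 0 + 64870 + 80460 + 312806 = 458136
Σ Rᵢ = 0 + 33 + 42 + 164 = 239
N̂ = 458136 / 239 ≈ 1916.9 → 1917

N ≈ 1917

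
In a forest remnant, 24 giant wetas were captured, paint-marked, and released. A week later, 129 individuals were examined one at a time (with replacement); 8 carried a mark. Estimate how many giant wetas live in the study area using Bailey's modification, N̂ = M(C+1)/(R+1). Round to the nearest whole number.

N̂ = 24·(129+1)/(8+1) = 24·130/9 = 3120/9 ≈ 346.7 → 347

N ≈ 347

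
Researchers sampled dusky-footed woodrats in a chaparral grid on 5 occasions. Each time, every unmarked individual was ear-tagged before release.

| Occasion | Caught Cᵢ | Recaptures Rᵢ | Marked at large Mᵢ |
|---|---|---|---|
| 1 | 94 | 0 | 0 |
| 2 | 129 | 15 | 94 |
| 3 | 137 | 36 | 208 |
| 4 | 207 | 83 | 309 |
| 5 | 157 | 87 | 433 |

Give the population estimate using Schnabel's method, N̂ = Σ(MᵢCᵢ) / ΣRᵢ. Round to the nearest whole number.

N ≈ 781

Σ MᵢCᵢ = 0·94 + 94·129 + 208·137 + 309·207 + 433·157 = 0 + 12126 + 28496 + 63963 + 67981 = 172566
Σ Rᵢ = 0 + 15 + 36 + 83 + 87 = 221
N̂ = 172566 / 221 ≈ 780.8 → 781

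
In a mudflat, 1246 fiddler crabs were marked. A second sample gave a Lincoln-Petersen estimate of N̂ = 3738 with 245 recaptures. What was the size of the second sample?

From N = M·C/R: C = N·R / M = 3738·245 / 1246 = 915810 / 1246 = 735.

C = 735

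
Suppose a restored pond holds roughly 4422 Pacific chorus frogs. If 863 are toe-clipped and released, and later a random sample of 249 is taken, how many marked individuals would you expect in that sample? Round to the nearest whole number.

expected recaptures ≈ 49

Expected recaptures E[R] = M·C / N.
E[R] = 863 × 249 / 4422 = 214887 / 4422 ≈ 48.6 → 49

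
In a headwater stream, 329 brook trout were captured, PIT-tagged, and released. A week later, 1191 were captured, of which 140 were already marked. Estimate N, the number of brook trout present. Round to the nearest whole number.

N = (329 × 1191) / 140 = 391839 / 140 ≈ 2798.8 → 2799

N ≈ 2799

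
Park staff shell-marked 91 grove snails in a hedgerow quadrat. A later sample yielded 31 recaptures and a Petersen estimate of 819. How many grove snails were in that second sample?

C = 279

From N = M·C/R: C = N·R / M = 819·31 / 91 = 25389 / 91 = 279.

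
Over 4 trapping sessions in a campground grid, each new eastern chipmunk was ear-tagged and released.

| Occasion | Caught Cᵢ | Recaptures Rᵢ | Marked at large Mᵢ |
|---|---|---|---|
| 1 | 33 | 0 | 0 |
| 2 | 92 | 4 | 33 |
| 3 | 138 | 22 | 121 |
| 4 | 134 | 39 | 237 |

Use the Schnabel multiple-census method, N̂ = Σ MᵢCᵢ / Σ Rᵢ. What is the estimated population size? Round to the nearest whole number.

N ≈ 792

Σ MᵢCᵢ = 0·33 + 33·92 + 121·138 + 237·134 = 0 + 3036 + 16698 + 31758 = 51492
Σ Rᵢ = 0 + 4 + 22 + 39 = 65
N̂ = 51492 / 65 ≈ 792.2 → 792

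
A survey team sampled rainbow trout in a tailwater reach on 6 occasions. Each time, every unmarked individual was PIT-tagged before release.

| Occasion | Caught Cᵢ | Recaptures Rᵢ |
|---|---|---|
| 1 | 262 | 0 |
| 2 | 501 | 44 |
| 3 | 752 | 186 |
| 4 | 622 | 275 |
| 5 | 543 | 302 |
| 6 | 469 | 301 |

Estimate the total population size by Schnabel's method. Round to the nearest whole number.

Marked at large before each occasion: Mᵢ = Σⱼ<ᵢ (Cⱼ − Rⱼ) → M1=0, M2=262, M3=719, M4=1285, M5=1632, M6=1873
Σ MᵢCᵢ = 0·262 + 262·501 + 719·752 + 1285·622 + 1632·543 + 1873·469 = 0 + 131262 + 540688 + 799270 + 886176 + 878437 = 3235833
Σ Rᵢ = 0 + 44 + 186 + 275 + 302 + 301 = 1108
N̂ = 3235833 / 1108 ≈ 2920.4 → 2920

N ≈ 2920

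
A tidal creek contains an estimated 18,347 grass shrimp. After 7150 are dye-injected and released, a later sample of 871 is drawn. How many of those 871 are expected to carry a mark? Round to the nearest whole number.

Expected recaptures E[R] = M·C / N.
E[R] = 7150 × 871 / 18347 = 6227650 / 18347 ≈ 339.4 → 339

expected recaptures ≈ 339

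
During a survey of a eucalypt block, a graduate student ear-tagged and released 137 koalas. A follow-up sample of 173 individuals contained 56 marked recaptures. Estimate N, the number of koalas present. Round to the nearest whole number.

N ≈ 423

N = (137 × 173) / 56 = 23701 / 56 ≈ 423.2 → 423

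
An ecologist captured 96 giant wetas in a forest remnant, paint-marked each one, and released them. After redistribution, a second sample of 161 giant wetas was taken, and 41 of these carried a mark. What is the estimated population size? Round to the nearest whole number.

N ≈ 377

If marked individuals mix randomly, R/C ≈ M/N, giving N ≈ M·C/R.
N = (96 × 161) / 41 = 15456 / 41 ≈ 377.0 → 377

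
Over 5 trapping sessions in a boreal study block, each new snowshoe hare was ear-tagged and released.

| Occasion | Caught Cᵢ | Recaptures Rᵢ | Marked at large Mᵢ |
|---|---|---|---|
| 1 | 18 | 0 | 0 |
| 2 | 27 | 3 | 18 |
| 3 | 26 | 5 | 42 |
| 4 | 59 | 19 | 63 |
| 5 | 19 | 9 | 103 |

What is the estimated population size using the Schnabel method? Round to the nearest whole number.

N ≈ 201

Σ MᵢCᵢ = 0·18 + 18·27 + 42·26 + 63·59 + 103·19 = 0 + 486 + 1092 + 3717 + 1957 = 7252
Σ Rᵢ = 0 + 3 + 5 + 19 + 9 = 36
N̂ = 7252 / 36 ≈ 201.4 → 201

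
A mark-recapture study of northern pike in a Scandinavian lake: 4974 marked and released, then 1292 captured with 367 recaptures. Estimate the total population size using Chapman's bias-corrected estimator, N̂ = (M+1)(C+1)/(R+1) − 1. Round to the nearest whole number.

N̂ = (4974+1)(1292+1)/(367+1) − 1 = 4975·1293/368 − 1
= 6432675/368 − 1 ≈ 17480.1 − 1 ≈ 17479.1 → 17479

N ≈ 17,479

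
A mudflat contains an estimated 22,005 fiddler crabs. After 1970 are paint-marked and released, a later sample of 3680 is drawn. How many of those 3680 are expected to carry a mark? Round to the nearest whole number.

expected recaptures ≈ 329

The marked fraction of the population is 1970/22005, so in a sample of 3680 expect C·(M/N) marked.
E[R] = 1970 × 3680 / 22005 = 7249600 / 22005 ≈ 329.45 → 329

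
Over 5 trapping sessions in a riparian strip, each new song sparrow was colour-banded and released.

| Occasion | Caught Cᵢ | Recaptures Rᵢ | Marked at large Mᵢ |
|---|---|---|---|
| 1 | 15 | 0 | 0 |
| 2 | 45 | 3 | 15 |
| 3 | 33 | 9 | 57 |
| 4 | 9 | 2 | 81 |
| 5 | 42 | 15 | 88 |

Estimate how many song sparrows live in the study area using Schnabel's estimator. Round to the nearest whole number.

N ≈ 241

Σ MᵢCᵢ = 0·15 + 15·45 + 57·33 + 81·9 + 88·42 = 0 + 675 + 1881 + 729 + 3696 = 6981
Σ Rᵢ = 0 + 3 + 9 + 2 + 15 = 29
N̂ = 6981 / 29 ≈ 240.7 → 241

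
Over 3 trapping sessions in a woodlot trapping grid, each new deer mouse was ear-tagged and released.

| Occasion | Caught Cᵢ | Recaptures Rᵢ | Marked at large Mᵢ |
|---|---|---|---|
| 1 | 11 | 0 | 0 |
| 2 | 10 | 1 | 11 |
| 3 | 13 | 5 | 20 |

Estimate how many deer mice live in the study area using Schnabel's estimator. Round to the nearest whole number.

N ≈ 62

Σ MᵢCᵢ = 0·11 + 11·10 + 20·13 = 0 + 110 + 260 = 370
Σ Rᵢ = 0 + 1 + 5 = 6
N̂ = 370 / 6 ≈ 61.7 → 62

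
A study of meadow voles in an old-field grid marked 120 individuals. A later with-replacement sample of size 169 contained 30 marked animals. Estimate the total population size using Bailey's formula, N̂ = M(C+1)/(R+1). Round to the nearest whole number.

N̂ = 120·(169+1)/(30+1) = 120·170/31 = 20400/31 ≈ 658.1 → 658

N ≈ 658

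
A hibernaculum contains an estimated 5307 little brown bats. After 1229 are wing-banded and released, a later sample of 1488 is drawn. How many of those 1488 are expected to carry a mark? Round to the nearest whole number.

expected recaptures ≈ 345

The marked fraction of the population is 1229/5307, so in a sample of 1488 expect C·(M/N) marked.
E[R] = 1229 × 1488 / 5307 = 1828752 / 5307 ≈ 344.6 → 345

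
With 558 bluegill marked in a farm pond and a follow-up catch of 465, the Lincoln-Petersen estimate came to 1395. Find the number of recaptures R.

R = 186

From N = M·C/R: R = M·C / N = 558·465 / 1395 = 259470 / 1395 = 186.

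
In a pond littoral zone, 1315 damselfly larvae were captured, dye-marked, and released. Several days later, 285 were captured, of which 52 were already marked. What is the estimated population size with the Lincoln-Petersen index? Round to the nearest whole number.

Lincoln-Petersen assumes M/N = R/C, so N = M·C / R.
N = (1315 × 285) / 52 = 374775 / 52 ≈ 7207.2 → 7207

N ≈ 7207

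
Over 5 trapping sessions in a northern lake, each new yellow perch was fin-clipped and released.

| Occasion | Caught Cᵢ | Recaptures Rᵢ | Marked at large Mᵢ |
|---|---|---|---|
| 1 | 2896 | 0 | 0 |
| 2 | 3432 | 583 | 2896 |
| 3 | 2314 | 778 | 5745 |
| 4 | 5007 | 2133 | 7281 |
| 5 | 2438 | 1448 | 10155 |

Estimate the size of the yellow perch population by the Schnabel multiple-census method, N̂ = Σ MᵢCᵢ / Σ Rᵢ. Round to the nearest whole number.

N ≈ 17,088

Σ MᵢCᵢ = 0·2896 + 2896·3432 + 5745·2314 + 7281·5007 + 10155·2438 = 0 + 9939072 + 13293930 + 36455967 + 24757890 = 84446859
Σ Rᵢ = 0 + 583 + 778 + 2133 + 1448 = 4942
N̂ = 84446859 / 4942 ≈ 17087.6 → 17088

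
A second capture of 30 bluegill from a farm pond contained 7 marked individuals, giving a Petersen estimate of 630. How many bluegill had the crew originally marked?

M = 147

From N = M·C/R: M = N·R / C = 630·7 / 30 = 4410 / 30 = 147.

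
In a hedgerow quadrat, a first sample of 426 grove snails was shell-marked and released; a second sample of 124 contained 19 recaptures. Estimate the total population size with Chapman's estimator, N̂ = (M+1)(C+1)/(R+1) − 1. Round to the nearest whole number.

N̂ = (426+1)(124+1)/(19+1) − 1 = 427·125/20 − 1
= 53375/20 − 1 ≈ 2668.8 − 1 ≈ 2667.8 → 2668

N ≈ 2668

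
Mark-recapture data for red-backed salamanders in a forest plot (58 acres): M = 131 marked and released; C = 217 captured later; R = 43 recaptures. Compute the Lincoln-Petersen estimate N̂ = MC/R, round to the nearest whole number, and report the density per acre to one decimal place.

N̂ = 131·217/43 = 28427/43 ≈ 661.1 → 661
Density = N̂ / area = 661 / 58 ≈ 11.40 → 11.4 per acre

density ≈ 11.4 red-backed salamanders per acre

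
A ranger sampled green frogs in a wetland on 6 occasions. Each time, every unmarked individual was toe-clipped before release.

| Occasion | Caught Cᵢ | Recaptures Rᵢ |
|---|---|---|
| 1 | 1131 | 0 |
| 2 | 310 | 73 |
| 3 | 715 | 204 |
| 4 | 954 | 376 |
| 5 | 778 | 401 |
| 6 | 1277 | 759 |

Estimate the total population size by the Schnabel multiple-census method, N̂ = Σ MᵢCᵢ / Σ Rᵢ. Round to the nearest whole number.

Marked at large before each occasion: Mᵢ = Σⱼ<ᵢ (Cⱼ − Rⱼ) → M1=0, M2=1131, M3=1368, M4=1879, M5=2457, M6=2834
Σ MᵢCᵢ = 0·1131 + 1131·310 + 1368·715 + 1879·954 + 2457·778 + 2834·1277 = 0 + 350610 + 978120 + 1792566 + 1911546 + 3619018 = 8651860
Σ Rᵢ = 0 + 73 + 204 + 376 + 401 + 759 = 1813
N̂ = 8651860 / 1813 ≈ 4772.1 → 4772

N ≈ 4772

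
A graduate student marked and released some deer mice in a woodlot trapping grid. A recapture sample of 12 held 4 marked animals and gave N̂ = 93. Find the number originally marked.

M = 31

From N = M·C/R: M = N·R / C = 93·4 / 12 = 372 / 12 = 31.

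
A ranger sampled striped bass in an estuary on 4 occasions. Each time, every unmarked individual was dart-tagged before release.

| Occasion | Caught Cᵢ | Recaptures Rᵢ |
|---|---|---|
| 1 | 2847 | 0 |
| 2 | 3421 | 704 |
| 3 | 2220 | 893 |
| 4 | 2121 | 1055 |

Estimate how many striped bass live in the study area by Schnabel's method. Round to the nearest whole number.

N ≈ 13,841

Marked at large before each occasion: Mᵢ = Σⱼ<ᵢ (Cⱼ − Rⱼ) → M1=0, M2=2847, M3=5564, M4=6891
Σ MᵢCᵢ = 0·2847 + 2847·3421 + 5564·2220 + 6891·2121 = 0 + 9739587 + 12352080 + 14615811 = 36707478
Σ Rᵢ = 0 + 704 + 893 + 1055 = 2652
N̂ = 36707478 / 2652 ≈ 13841.4 → 13841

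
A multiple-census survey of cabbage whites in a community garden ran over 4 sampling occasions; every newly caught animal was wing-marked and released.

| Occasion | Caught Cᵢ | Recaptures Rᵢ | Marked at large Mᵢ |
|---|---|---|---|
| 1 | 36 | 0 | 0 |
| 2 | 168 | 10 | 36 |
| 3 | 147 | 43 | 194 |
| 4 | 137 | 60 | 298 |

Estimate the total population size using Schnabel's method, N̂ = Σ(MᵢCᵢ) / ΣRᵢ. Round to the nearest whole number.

N ≈ 667

Σ MᵢCᵢ = 0·36 + 36·168 + 194·147 + 298·137 = 0 + 6048 + 28518 + 40826 = 75392
Σ Rᵢ = 0 + 10 + 43 + 60 = 113
N̂ = 75392 / 113 ≈ 667.2 → 667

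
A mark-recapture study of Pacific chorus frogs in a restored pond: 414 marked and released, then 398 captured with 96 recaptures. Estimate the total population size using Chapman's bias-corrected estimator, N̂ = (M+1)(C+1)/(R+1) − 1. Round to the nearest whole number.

N ≈ 1706

N̂ = (414+1)(398+1)/(96+1) − 1 = 415·399/97 − 1
= 165585/97 − 1 ≈ 1707.1 − 1 ≈ 1706.1 → 1706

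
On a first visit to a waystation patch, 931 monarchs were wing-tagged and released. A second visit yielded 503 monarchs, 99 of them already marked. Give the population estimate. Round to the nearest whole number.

N ≈ 4730

N = (931 × 503) / 99 = 468293 / 99 ≈ 4730.2 → 4730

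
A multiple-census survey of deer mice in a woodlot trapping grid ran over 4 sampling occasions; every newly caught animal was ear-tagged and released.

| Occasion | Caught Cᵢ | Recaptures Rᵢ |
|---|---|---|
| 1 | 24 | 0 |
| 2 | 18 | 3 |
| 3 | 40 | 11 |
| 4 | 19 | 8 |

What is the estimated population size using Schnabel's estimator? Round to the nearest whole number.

Marked at large before each occasion: Mᵢ = Σⱼ<ᵢ (Cⱼ − Rⱼ) → M1=0, M2=24, M3=39, M4=68
Σ MᵢCᵢ = 0·24 + 24·18 + 39·40 + 68·19 = 0 + 432 + 1560 + 1292 = 3284
Σ Rᵢ = 0 + 3 + 11 + 8 = 22
N̂ = 3284 / 22 ≈ 149.3 → 149

N ≈ 149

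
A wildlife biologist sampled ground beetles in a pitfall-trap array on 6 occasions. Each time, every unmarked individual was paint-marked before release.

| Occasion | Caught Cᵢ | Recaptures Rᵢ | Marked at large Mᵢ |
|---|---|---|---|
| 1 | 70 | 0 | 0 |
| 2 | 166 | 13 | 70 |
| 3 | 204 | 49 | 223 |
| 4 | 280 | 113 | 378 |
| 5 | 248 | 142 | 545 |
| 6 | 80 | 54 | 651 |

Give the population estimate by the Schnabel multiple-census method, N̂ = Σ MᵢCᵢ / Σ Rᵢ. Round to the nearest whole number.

N ≈ 944

Σ MᵢCᵢ = 0·70 + 70·166 + 223·204 + 378·280 + 545·248 + 651·80 = 0 + 11620 + 45492 + 105840 + 135160 + 52080 = 350192
Σ Rᵢ = 0 + 13 + 49 + 113 + 142 + 54 = 371
N̂ = 350192 / 371 ≈ 943.9 → 944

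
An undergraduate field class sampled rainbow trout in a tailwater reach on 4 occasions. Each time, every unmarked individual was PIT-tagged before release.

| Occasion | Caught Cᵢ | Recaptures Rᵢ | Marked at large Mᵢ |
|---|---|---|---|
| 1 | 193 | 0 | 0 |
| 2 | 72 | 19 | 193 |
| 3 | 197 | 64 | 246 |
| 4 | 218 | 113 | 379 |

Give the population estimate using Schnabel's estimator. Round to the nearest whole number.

N ≈ 740

Σ MᵢCᵢ = 0·193 + 193·72 + 246·197 + 379·218 = 0 + 13896 + 48462 + 82622 = 144980
Σ Rᵢ = 0 + 19 + 64 + 113 = 196
N̂ = 144980 / 196 ≈ 739.7 → 740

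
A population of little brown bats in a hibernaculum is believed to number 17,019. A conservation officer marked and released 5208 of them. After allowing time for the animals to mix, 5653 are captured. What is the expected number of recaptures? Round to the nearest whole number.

The marked fraction of the population is 5208/17019, so in a sample of 5653 expect C·(M/N) marked.
E[R] = 5208 × 5653 / 17019 = 29440824 / 17019 ≈ 1729.9 → 1730

expected recaptures ≈ 1730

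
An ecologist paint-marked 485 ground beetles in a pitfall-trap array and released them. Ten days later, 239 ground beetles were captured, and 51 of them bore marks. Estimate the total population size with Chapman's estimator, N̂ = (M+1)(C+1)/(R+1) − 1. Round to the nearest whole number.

N ≈ 2242

N̂ = (485+1)(239+1)/(51+1) − 1 = 486·240/52 − 1
= 116640/52 − 1 ≈ 2243.1 − 1 ≈ 2242.1 → 2242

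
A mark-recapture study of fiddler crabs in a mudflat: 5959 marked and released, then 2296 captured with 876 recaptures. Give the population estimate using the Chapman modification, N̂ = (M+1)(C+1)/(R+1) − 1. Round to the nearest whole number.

N̂ = (5959+1)(2296+1)/(876+1) − 1 = 5960·2297/877 − 1
= 13690120/877 − 1 ≈ 15610.2 − 1 ≈ 15609.2 → 15609

N ≈ 15,609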